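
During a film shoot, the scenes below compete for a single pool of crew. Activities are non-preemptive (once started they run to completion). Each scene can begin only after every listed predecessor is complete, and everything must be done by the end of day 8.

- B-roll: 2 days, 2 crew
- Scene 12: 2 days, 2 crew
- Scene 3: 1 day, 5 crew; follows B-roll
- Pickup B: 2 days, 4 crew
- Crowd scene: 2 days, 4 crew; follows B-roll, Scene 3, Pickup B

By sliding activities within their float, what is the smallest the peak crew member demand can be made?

5

Early-start (B-roll@1, Scene 12@1, Scene 3@3, Pickup B@1, Crowd scene@4) gives peak 8: d1:8  d2:8  d3:5  d4:4  d5:4  d6:0  d7:0  d8:0.
Shift Pickup B→4, Crowd scene→6.
Schedule B-roll@1, Scene 12@1, Scene 3@3, Pickup B@4, Crowd scene@6: d1:4  d2:4  d3:5  d4:4  d5:4  d6:4  d7:4  d8:0 — peak 5.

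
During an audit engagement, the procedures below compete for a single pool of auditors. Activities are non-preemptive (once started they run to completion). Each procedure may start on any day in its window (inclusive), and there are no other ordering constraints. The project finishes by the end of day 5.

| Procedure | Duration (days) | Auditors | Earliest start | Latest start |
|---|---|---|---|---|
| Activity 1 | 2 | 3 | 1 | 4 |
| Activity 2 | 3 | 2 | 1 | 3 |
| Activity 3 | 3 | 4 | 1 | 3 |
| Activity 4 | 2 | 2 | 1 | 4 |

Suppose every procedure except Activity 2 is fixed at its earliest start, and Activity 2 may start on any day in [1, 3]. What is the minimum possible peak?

9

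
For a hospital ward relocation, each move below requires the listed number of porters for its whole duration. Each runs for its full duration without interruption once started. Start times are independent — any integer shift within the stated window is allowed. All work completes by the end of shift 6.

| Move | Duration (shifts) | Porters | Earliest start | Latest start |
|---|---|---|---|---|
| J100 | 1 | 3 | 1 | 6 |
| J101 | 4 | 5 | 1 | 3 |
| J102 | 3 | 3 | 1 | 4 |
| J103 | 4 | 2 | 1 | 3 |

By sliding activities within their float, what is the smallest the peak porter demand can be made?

Early-start (J100@1, J101@1, J102@1, J103@1) gives peak 13: s1:13  s2:10  s3:10  s4:7  s5:0  s6:0.
Shift J102→2.
Schedule J100@1, J101@1, J102@2, J103@1: s1:10  s2:10  s3:10  s4:10  s5:0  s6:0 — peak 10.

10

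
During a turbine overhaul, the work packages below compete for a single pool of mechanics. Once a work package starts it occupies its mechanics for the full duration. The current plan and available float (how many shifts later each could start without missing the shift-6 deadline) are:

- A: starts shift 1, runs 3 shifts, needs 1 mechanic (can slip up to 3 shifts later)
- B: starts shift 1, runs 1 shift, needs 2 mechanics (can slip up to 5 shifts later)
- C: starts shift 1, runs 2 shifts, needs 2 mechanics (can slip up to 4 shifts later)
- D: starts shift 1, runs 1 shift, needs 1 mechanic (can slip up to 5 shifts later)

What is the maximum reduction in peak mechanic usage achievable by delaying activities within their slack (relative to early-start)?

Early-start peak: s1:6  s2:3  s3:1  s4:0  s5:0  s6:0 ⇒ 6.
Leveled (A@1, B@4, C@5, D@1): s1:2  s2:1  s3:1  s4:2  s5:2  s6:2 ⇒ 2.
Reduction 6 − 2 = 4.

4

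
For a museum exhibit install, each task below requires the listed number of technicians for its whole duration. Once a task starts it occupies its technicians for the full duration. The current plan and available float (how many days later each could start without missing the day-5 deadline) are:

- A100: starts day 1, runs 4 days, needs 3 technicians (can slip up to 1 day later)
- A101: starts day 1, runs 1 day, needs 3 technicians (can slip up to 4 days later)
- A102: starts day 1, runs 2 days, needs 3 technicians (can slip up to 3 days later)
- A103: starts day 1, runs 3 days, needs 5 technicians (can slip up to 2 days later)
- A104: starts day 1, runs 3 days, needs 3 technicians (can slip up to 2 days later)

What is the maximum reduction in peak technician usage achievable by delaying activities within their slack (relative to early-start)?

6

Early-start peak: d1:17  d2:14  d3:11  d4:3  d5:0 ⇒ 17.
Leveled (A100@1, A101@1, A102@1, A103@2, A104@3): d1:9  d2:11  d3:11  d4:11  d5:3 ⇒ 11.
Reduction 17 − 11 = 6.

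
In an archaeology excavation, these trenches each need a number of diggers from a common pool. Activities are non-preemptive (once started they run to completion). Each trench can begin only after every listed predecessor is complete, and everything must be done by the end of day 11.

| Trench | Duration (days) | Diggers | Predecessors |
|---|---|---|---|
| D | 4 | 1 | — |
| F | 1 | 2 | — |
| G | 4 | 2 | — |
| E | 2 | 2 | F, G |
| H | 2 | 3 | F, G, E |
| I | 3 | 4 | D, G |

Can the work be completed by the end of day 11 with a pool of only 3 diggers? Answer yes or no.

no

Total digger-days = 36; over 11 days the average is 36/11 > 3, so some day must exceed 3.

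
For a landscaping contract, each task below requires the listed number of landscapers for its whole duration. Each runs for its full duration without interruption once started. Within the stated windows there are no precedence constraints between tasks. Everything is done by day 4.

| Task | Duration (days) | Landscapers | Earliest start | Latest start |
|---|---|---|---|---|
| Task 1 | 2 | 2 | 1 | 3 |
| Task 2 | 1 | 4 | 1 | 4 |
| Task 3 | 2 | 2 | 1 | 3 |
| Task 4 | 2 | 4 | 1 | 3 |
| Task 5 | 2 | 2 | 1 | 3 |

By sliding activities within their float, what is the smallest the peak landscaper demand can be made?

Early-start (Task 1@1, Task 2@1, Task 3@1, Task 4@1, Task 5@1) gives peak 14: d1:14  d2:10  d3:0  d4:0.
Shift Task 4→2, Task 5→3.
Schedule Task 1@1, Task 2@1, Task 3@1, Task 4@2, Task 5@3: d1:8  d2:8  d3:6  d4:2 — peak 8.

8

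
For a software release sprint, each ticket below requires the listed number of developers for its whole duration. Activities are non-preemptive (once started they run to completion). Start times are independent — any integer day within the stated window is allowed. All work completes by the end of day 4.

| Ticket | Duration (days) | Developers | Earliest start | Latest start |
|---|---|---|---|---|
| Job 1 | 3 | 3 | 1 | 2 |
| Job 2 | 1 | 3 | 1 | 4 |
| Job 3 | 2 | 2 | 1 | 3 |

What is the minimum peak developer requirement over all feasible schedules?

Early-start (Job 1@1, Job 2@1, Job 3@1) gives peak 8: d1:8  d2:5  d3:3  d4:0.
Shift Job 2→4.
Schedule Job 1@1, Job 2@4, Job 3@1: d1:5  d2:5  d3:3  d4:3 — peak 5.
No arrangement of the 24 feasible schedules does better.

5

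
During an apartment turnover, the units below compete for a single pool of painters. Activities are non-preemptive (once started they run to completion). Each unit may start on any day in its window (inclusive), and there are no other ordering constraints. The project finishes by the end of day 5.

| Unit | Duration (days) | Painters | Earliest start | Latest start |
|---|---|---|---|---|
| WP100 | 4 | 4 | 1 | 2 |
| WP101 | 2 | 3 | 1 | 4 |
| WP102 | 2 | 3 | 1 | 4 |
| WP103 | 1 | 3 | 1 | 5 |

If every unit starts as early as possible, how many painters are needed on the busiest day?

Early-start schedule: WP100@1, WP101@1, WP102@1, WP103@1.
Load per day: day 1: 13, day 2: 10, day 3: 4, day 4: 4, day 5: 0.
Peak is 13.

13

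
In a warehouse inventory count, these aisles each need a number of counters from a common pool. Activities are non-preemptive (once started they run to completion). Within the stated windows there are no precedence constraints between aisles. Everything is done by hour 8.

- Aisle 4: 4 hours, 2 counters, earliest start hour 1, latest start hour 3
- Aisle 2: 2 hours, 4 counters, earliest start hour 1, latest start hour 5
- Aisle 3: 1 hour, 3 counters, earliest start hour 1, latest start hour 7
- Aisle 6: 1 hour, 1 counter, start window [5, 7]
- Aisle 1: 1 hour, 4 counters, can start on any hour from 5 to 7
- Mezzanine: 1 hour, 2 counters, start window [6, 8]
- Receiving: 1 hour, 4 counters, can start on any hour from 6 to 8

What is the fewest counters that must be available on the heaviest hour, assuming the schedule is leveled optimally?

Early-start (Aisle 4@1, Aisle 2@1, Aisle 3@1, Aisle 6@5, Aisle 1@5, Mezzanine@6, Receiving@6) gives peak 9: h1:9  h2:6  h3:2  h4:2  h5:5  h6:6  h7:0  h8:0.
Shift Aisle 4→3, Aisle 3→3, Aisle 1→7, Receiving→8.
Schedule Aisle 4@3, Aisle 2@1, Aisle 3@3, Aisle 6@5, Aisle 1@7, Mezzanine@6, Receiving@8: h1:4  h2:4  h3:5  h4:2  h5:3  h6:4  h7:4  h8:4 — peak 5.

5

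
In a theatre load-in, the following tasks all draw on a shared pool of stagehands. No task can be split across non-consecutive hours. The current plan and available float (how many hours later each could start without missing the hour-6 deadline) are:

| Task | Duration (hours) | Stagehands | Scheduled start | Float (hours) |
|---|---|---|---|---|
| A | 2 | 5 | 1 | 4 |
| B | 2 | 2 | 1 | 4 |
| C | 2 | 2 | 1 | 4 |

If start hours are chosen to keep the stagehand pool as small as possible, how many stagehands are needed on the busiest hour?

5

Early-start (A@1, B@1, C@1) gives peak 9: h1:9  h2:9  h3:0  h4:0  h5:0  h6:0.
Shift B→3, C→3.
Schedule A@1, B@3, C@3: h1:5  h2:5  h3:4  h4:4  h5:0  h6:0 — peak 5.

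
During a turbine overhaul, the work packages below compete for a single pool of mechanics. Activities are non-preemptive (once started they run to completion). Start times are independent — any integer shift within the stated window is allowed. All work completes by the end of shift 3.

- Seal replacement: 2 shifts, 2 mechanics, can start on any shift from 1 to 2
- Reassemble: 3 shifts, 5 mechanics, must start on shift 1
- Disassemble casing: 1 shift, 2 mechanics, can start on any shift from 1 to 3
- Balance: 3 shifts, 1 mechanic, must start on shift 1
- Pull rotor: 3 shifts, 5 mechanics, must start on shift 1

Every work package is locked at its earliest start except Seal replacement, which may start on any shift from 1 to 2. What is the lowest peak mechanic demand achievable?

13

Seal replacement@1: s1:15  s2:13  s3:11 → peak 15
Seal replacement@2: s1:13  s2:13  s3:13 → peak 13
Best is Seal replacement@2, peak 13.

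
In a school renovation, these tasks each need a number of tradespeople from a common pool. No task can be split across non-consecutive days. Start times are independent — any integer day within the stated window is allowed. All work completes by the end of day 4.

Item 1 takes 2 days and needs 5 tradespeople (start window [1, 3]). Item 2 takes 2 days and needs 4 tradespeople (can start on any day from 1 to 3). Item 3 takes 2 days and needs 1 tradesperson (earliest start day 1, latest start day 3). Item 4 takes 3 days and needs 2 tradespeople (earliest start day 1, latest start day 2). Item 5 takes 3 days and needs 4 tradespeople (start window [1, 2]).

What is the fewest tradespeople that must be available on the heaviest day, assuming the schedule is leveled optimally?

11

Early-start (Item 1@1, Item 2@1, Item 3@1, Item 4@1, Item 5@1) gives peak 16: d1:16  d2:16  d3:6  d4:0.
Shift Item 2→3, Item 3→3.
Schedule Item 1@1, Item 2@3, Item 3@3, Item 4@1, Item 5@1: d1:11  d2:11  d3:11  d4:5 — peak 11.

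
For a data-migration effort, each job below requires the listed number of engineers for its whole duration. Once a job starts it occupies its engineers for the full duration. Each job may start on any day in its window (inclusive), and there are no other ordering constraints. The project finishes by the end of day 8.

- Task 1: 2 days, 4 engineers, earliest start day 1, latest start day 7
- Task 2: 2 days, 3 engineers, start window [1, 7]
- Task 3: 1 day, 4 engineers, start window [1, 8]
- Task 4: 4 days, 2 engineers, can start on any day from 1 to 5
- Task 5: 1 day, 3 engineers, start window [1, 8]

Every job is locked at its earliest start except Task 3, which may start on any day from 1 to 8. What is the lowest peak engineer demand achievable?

12

Task 3@1: d1:16  d2:9  d3:2  d4:2  d5:0  d6:0  d7:0  d8:0 → peak 16
Task 3@2: d1:12  d2:13  d3:2  d4:2  d5:0  d6:0  d7:0  d8:0 → peak 13
Task 3@3: d1:12  d2:9  d3:6  d4:2  d5:0  d6:0  d7:0  d8:0 → peak 12
Task 3@4: d1:12  d2:9  d3:2  d4:6  d5:0  d6:0  d7:0  d8:0 → peak 12
Task 3@5: d1:12  d2:9  d3:2  d4:2  d5:4  d6:0  d7:0  d8:0 → peak 12
Task 3@6: d1:12  d2:9  d3:2  d4:2  d5:0  d6:4  d7:0  d8:0 → peak 12
Task 3@7: d1:12  d2:9  d3:2  d4:2  d5:0  d6:0  d7:4  d8:0 → peak 12
Task 3@8: d1:12  d2:9  d3:2  d4:2  d5:0  d6:0  d7:0  d8:4 → peak 12
Best is Task 3@3, peak 12.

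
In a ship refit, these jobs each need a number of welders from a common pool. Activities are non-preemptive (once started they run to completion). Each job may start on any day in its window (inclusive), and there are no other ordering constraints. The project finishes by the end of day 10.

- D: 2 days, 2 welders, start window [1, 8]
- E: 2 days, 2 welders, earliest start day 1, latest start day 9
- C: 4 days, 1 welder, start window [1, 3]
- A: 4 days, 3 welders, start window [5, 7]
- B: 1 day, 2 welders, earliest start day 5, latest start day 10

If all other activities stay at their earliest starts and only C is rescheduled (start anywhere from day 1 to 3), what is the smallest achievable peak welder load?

5

C@1: d1:5  d2:5  d3:1  d4:1  d5:5  d6:3  d7:3  d8:3  d9:0  d10:0 → peak 5
C@2: d1:4  d2:5  d3:1  d4:1  d5:6  d6:3  d7:3  d8:3  d9:0  d10:0 → peak 6
C@3: d1:4  d2:4  d3:1  d4:1  d5:6  d6:4  d7:3  d8:3  d9:0  d10:0 → peak 6
Best is C@1, peak 5.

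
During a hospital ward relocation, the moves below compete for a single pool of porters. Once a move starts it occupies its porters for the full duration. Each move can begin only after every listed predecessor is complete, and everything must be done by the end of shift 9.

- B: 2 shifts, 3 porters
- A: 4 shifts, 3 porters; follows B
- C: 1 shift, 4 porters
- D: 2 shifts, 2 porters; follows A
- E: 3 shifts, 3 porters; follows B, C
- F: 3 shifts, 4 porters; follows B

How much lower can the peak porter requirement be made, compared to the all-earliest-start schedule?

3

Early-start peak: s1:7  s2:3  s3:10  s4:10  s5:10  s6:3  s7:2  s8:2  s9:0 ⇒ 10.
Leveled (B@1, A@3, C@1, D@7, E@3, F@6): s1:7  s2:3  s3:6  s4:6  s5:6  s6:7  s7:6  s8:6  s9:0 ⇒ 7.
Reduction 10 − 7 = 3.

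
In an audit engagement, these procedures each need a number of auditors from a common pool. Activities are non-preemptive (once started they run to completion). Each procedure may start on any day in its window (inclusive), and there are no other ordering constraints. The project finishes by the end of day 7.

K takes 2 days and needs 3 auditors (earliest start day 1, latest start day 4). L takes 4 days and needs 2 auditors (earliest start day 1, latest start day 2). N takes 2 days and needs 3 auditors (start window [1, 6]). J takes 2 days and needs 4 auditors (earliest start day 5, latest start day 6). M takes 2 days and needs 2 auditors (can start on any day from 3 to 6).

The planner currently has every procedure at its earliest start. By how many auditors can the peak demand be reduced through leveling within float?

Early-start peak: d1:8  d2:8  d3:4  d4:4  d5:4  d6:4  d7:0 ⇒ 8.
Leveled (K@1, L@1, N@3, J@5, M@5): d1:5  d2:5  d3:5  d4:5  d5:6  d6:6  d7:0 ⇒ 6.
Reduction 8 − 6 = 2.

2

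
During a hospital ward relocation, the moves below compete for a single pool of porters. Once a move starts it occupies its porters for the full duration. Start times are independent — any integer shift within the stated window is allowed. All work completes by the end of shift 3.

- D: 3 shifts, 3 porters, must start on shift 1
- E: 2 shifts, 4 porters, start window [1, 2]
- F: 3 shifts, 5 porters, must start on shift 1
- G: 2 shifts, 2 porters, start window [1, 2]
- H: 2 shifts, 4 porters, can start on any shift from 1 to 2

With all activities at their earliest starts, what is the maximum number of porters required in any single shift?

18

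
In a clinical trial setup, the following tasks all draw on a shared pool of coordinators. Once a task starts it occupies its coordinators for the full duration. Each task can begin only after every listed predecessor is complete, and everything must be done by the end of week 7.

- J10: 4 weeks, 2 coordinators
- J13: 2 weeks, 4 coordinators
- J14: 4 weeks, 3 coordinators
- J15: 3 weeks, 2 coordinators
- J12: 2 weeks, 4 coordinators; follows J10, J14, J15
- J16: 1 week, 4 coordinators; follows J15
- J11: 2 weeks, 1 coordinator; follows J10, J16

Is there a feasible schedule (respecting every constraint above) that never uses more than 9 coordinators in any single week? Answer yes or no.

Schedule J10@1, J13@4, J14@1, J15@1, J12@6, J16@5, J11@6: w1:7  w2:7  w3:7  w4:9  w5:8  w6:5  w7:5 — peak 9 ≤ 9.

yes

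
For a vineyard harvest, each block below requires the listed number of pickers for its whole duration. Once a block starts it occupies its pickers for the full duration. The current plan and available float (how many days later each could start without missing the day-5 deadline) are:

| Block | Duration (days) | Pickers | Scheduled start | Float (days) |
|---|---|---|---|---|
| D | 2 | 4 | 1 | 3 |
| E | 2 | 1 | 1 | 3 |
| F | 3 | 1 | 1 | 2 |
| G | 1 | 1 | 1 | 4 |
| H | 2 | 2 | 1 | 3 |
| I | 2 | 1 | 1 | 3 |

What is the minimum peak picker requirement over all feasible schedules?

5

Early-start (D@1, E@1, F@1, G@1, H@1, I@1) gives peak 10: d1:10  d2:9  d3:1  d4:0  d5:0.
Shift F→3, G→3, H→3, I→3.
Schedule D@1, E@1, F@3, G@3, H@3, I@3: d1:5  d2:5  d3:5  d4:4  d5:1 — peak 5.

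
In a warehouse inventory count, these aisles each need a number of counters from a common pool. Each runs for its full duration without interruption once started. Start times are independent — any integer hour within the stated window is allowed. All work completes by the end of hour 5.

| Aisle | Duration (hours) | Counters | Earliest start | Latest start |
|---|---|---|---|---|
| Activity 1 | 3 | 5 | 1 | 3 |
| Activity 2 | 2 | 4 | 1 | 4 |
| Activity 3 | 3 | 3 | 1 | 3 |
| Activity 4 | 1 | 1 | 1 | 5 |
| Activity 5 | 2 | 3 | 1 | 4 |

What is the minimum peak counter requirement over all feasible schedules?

8

Early-start (Activity 1@1, Activity 2@1, Activity 3@1, Activity 4@1, Activity 5@1) gives peak 16: h1:16  h2:15  h3:8  h4:0  h5:0.
Shift Activity 2→4, Activity 4→4, Activity 5→4.
Schedule Activity 1@1, Activity 2@4, Activity 3@1, Activity 4@4, Activity 5@4: h1:8  h2:8  h3:8  h4:8  h5:7 — peak 8.
Total counter-hours = 39 over 5 hours ⇒ peak ≥ ⌈39/5⌉ = 8, so 8 is optimal.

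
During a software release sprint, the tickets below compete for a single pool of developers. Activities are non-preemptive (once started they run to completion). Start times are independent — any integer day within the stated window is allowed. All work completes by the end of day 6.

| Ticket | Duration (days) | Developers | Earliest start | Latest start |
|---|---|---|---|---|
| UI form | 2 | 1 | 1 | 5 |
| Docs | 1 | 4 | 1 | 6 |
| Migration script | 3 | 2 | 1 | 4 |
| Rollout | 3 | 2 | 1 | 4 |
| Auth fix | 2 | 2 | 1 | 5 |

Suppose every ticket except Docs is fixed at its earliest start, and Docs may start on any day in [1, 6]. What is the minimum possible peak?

Docs@1: d1:11  d2:7  d3:4  d4:0  d5:0  d6:0 → peak 11
Docs@2: d1:7  d2:11  d3:4  d4:0  d5:0  d6:0 → peak 11
Docs@3: d1:7  d2:7  d3:8  d4:0  d5:0  d6:0 → peak 8
Docs@4: d1:7  d2:7  d3:4  d4:4  d5:0  d6:0 → peak 7
Docs@5: d1:7  d2:7  d3:4  d4:0  d5:4  d6:0 → peak 7
Docs@6: d1:7  d2:7  d3:4  d4:0  d5:0  d6:4 → peak 7
Best is Docs@4, peak 7.

7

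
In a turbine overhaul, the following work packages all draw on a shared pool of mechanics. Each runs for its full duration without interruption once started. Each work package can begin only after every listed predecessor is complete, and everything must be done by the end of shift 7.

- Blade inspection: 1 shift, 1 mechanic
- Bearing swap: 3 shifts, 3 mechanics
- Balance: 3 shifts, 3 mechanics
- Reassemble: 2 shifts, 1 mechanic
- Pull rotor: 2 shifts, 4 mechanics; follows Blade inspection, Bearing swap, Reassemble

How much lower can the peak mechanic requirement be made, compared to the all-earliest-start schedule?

Early-start peak: s1:8  s2:7  s3:6  s4:4  s5:4  s6:0  s7:0 ⇒ 8.
Leveled (Blade inspection@1, Bearing swap@1, Balance@2, Reassemble@4, Pull rotor@6): s1:4  s2:6  s3:6  s4:4  s5:1  s6:4  s7:4 ⇒ 6.
Reduction 8 − 6 = 2.

2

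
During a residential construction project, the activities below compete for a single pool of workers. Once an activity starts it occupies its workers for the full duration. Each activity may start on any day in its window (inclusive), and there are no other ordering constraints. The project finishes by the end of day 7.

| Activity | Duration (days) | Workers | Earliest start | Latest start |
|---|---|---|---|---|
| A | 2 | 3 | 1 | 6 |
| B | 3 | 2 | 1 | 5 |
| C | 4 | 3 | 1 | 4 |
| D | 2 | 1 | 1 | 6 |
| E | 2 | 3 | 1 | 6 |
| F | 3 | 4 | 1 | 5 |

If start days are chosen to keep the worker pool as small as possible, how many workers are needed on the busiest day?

Early-start (A@1, B@1, C@1, D@1, E@1, F@1) gives peak 16: d1:16  d2:16  d3:9  d4:3  d5:0  d6:0  d7:0.
Shift C→4, E→3, F→5.
Schedule A@1, B@1, C@4, D@1, E@3, F@5: d1:6  d2:6  d3:5  d4:6  d5:7  d6:7  d7:7 — peak 7.
Total worker-days = 44 over 7 days ⇒ peak ≥ ⌈44/7⌉ = 7, so 7 is optimal.

7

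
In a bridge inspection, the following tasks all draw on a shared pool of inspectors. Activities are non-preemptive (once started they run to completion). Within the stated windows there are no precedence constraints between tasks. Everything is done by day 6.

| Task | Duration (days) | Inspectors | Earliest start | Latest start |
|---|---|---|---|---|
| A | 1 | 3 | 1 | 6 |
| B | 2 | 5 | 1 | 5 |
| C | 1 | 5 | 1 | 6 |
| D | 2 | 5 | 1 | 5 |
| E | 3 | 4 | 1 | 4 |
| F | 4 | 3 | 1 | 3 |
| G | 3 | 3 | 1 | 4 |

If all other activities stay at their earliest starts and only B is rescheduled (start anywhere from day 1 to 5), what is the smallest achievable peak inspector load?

23

B@1: d1:28  d2:20  d3:10  d4:3  d5:0  d6:0 → peak 28
B@2: d1:23  d2:20  d3:15  d4:3  d5:0  d6:0 → peak 23
B@3: d1:23  d2:15  d3:15  d4:8  d5:0  d6:0 → peak 23
B@4: d1:23  d2:15  d3:10  d4:8  d5:5  d6:0 → peak 23
B@5: d1:23  d2:15  d3:10  d4:3  d5:5  d6:5 → peak 23
Best is B@2, peak 23.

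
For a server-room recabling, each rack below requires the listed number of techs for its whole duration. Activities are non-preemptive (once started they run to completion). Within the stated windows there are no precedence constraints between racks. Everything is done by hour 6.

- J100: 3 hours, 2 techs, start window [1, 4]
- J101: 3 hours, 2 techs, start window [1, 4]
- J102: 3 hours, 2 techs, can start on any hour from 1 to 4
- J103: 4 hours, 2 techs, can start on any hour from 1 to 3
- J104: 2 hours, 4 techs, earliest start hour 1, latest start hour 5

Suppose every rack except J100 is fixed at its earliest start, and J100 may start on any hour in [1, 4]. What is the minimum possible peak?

J100@1: h1:12  h2:12  h3:8  h4:2  h5:0  h6:0 → peak 12
J100@2: h1:10  h2:12  h3:8  h4:4  h5:0  h6:0 → peak 12
J100@3: h1:10  h2:10  h3:8  h4:4  h5:2  h6:0 → peak 10
J100@4: h1:10  h2:10  h3:6  h4:4  h5:2  h6:2 → peak 10
Best is J100@3, peak 10.

10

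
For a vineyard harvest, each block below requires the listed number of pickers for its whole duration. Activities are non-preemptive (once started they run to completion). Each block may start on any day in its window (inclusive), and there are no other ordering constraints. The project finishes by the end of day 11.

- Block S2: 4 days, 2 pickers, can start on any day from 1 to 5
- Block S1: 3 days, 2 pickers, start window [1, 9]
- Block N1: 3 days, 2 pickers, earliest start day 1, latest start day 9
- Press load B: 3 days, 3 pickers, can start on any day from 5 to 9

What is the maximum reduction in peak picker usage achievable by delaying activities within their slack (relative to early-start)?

2

Early-start peak: d1:6  d2:6  d3:6  d4:2  d5:3  d6:3  d7:3  d8:0  d9:0  d10:0  d11:0 ⇒ 6.
Leveled (Block S2@1, Block S1@1, Block N1@4, Press load B@7): d1:4  d2:4  d3:4  d4:4  d5:2  d6:2  d7:3  d8:3  d9:3  d10:0  d11:0 ⇒ 4.
Reduction 6 − 4 = 2.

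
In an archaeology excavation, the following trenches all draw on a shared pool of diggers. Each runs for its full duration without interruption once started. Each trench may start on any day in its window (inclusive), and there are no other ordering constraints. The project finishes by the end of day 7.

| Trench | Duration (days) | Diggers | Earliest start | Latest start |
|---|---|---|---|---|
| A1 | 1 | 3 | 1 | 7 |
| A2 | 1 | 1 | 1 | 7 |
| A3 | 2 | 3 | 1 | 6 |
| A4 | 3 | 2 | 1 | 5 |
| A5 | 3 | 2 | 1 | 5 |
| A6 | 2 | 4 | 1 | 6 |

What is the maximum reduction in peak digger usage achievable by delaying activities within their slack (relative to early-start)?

10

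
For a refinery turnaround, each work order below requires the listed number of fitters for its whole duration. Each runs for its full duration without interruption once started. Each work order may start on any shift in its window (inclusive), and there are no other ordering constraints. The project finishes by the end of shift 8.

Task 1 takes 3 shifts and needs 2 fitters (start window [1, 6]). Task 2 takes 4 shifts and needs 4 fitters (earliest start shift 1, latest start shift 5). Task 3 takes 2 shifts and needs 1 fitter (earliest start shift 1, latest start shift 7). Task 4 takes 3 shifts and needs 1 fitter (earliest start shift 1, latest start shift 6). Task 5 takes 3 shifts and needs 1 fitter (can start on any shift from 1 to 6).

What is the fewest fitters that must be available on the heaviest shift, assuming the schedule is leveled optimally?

5

Early-start (Task 1@1, Task 2@1, Task 3@1, Task 4@1, Task 5@1) gives peak 9: s1:9  s2:9  s3:8  s4:4  s5:0  s6:0  s7:0  s8:0.
Shift Task 2→4.
Schedule Task 1@1, Task 2@4, Task 3@1, Task 4@1, Task 5@1: s1:5  s2:5  s3:4  s4:4  s5:4  s6:4  s7:4  s8:0 — peak 5.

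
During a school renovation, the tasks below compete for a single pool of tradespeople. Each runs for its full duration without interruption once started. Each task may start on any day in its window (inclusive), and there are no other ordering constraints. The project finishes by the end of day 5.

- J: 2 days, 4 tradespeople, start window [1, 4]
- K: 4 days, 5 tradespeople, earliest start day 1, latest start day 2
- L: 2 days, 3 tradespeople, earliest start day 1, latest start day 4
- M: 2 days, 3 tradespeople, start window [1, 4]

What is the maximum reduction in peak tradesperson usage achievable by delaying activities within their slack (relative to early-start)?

Early-start peak: d1:15  d2:15  d3:5  d4:5  d5:0 ⇒ 15.
Leveled (J@1, K@1, L@3, M@3): d1:9  d2:9  d3:11  d4:11  d5:0 ⇒ 11.
Reduction 15 − 11 = 4.

4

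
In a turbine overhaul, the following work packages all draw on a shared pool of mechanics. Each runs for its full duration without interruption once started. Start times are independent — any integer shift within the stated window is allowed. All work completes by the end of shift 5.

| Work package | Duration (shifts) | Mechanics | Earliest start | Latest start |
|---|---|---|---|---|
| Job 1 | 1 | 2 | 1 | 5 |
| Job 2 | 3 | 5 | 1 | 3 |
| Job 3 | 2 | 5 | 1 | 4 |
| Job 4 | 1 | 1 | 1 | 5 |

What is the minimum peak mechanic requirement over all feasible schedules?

Early-start (Job 1@1, Job 2@1, Job 3@1, Job 4@1) gives peak 13: s1:13  s2:10  s3:5  s4:0  s5:0.
Shift Job 3→4, Job 4→2.
Schedule Job 1@1, Job 2@1, Job 3@4, Job 4@2: s1:7  s2:6  s3:5  s4:5  s5:5 — peak 7.

7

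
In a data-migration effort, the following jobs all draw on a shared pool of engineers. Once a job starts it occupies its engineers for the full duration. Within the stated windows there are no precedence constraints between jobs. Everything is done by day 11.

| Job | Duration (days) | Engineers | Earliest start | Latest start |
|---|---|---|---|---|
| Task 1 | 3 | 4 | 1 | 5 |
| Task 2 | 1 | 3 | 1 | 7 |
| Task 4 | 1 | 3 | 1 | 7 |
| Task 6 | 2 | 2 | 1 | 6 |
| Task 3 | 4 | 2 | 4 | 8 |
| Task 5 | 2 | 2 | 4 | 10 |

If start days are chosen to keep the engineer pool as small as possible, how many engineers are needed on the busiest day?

4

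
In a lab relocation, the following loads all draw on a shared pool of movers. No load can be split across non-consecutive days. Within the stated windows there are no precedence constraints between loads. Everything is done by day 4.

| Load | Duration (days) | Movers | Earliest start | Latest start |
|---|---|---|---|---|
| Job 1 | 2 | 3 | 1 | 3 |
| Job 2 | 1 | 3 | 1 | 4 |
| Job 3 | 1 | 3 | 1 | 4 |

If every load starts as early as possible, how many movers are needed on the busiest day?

9

Early-start schedule: Job 1@1, Job 2@1, Job 3@1.
Load per day: day 1: 9, day 2: 3, day 3: 0, day 4: 0.
Peak is 9.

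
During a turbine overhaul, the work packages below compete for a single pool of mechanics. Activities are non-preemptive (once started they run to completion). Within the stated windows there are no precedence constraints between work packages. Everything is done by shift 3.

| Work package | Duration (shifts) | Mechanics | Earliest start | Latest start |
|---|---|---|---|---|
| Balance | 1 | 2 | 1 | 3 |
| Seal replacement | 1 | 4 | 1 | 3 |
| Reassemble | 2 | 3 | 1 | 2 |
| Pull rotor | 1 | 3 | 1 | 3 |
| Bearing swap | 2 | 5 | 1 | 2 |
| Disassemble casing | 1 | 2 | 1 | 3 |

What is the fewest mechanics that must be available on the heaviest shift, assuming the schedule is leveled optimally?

10

Early-start (Balance@1, Seal replacement@1, Reassemble@1, Pull rotor@1, Bearing swap@1, Disassemble casing@1) gives peak 19: s1:19  s2:8  s3:0.
Shift Pull rotor→3, Bearing swap→2, Disassemble casing→2.
Schedule Balance@1, Seal replacement@1, Reassemble@1, Pull rotor@3, Bearing swap@2, Disassemble casing@2: s1:9  s2:10  s3:8 — peak 10.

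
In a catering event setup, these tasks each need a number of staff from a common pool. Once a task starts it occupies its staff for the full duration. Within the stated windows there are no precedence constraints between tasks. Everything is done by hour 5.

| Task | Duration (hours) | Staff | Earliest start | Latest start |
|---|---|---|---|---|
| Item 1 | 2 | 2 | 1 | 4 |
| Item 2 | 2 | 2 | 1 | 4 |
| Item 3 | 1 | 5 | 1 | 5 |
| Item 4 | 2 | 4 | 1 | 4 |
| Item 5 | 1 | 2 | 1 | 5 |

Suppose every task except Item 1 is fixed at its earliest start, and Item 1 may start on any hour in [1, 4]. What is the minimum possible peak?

13

Item 1@1: h1:15  h2:8  h3:0  h4:0  h5:0 → peak 15
Item 1@2: h1:13  h2:8  h3:2  h4:0  h5:0 → peak 13
Item 1@3: h1:13  h2:6  h3:2  h4:2  h5:0 → peak 13
Item 1@4: h1:13  h2:6  h3:0  h4:2  h5:2 → peak 13
Best is Item 1@2, peak 13.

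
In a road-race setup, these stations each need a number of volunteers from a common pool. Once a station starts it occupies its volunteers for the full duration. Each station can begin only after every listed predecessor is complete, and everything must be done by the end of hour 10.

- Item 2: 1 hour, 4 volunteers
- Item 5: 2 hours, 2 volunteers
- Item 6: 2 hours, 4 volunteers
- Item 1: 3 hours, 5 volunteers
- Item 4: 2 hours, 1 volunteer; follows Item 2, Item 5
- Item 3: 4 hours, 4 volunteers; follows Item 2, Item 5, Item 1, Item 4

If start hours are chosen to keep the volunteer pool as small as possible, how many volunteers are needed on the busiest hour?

Early-start (Item 2@1, Item 5@1, Item 6@1, Item 1@1, Item 4@3, Item 3@5) gives peak 15: h1:15  h2:11  h3:6  h4:1  h5:4  h6:4  h7:4  h8:4  h9:0  h10:0.
Shift Item 6→2, Item 1→4, Item 3→7.
Schedule Item 2@1, Item 5@1, Item 6@2, Item 1@4, Item 4@3, Item 3@7: h1:6  h2:6  h3:5  h4:6  h5:5  h6:5  h7:4  h8:4  h9:4  h10:4 — peak 6.

6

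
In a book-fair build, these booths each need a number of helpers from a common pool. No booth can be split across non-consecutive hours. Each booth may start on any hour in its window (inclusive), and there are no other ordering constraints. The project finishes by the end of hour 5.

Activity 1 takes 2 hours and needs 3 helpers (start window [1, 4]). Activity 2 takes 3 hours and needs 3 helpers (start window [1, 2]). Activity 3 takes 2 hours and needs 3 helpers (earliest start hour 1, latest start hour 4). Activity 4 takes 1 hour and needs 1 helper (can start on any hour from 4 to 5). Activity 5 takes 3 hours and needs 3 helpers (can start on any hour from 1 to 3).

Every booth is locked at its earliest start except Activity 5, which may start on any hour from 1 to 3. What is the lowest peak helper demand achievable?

Activity 5@1: h1:12  h2:12  h3:6  h4:1  h5:0 → peak 12
Activity 5@2: h1:9  h2:12  h3:6  h4:4  h5:0 → peak 12
Activity 5@3: h1:9  h2:9  h3:6  h4:4  h5:3 → peak 9
Best is Activity 5@3, peak 9.

9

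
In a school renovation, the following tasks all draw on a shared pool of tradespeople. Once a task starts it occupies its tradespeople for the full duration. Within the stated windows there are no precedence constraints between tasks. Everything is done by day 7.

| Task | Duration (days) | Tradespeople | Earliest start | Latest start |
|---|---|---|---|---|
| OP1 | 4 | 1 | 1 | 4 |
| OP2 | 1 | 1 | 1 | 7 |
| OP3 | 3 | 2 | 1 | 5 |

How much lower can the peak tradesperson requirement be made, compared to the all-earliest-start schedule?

Early-start peak: d1:4  d2:3  d3:3  d4:1  d5:0  d6:0  d7:0 ⇒ 4.
Leveled (OP1@1, OP2@1, OP3@5): d1:2  d2:1  d3:1  d4:1  d5:2  d6:2  d7:2 ⇒ 2.
Reduction 4 − 2 = 2.

2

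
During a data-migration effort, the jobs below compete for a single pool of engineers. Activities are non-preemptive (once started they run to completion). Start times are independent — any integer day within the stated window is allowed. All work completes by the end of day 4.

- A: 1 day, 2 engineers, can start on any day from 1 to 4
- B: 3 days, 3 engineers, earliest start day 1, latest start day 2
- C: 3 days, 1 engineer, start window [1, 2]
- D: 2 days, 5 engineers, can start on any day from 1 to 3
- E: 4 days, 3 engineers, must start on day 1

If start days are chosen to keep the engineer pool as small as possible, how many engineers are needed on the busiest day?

12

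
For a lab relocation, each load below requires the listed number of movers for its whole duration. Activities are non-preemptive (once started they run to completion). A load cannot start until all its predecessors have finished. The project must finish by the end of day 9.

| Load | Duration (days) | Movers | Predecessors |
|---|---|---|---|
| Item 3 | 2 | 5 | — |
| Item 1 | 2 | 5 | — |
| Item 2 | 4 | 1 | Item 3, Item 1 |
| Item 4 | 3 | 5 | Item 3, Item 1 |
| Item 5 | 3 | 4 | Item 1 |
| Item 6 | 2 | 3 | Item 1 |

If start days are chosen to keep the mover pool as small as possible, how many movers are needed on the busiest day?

9

Early-start (Item 3@1, Item 1@1, Item 2@3, Item 4@3, Item 5@3, Item 6@3) gives peak 13: d1:10  d2:10  d3:13  d4:13  d5:10  d6:1  d7:0  d8:0  d9:0.
Shift Item 3→3, Item 2→5, Item 4→6, Item 6→5.
Schedule Item 3@3, Item 1@1, Item 2@5, Item 4@6, Item 5@3, Item 6@5: d1:5  d2:5  d3:9  d4:9  d5:8  d6:9  d7:6  d8:6  d9:0 — peak 9.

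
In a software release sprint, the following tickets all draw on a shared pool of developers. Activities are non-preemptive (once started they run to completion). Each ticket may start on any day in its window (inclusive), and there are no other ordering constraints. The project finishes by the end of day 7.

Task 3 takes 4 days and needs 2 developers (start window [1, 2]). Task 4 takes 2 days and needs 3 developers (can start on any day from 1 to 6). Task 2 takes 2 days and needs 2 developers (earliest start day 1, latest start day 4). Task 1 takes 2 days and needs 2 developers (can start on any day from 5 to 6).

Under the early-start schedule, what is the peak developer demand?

Early-start schedule: Task 3@1, Task 4@1, Task 2@1, Task 1@5.
Load per day: day 1: 7, day 2: 7, day 3: 2, day 4: 2, day 5: 2, day 6: 2, day 7: 0.
Peak is 7.

7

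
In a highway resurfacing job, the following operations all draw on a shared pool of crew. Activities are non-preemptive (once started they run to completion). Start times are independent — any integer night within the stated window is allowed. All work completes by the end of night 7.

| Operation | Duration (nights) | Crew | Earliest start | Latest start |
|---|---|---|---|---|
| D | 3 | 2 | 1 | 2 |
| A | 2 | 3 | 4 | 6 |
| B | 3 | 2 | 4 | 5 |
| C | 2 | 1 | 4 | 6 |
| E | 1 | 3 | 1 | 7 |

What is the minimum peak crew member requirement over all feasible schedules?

Early-start (D@1, A@4, B@4, C@4, E@1) gives peak 6: n1:5  n2:2  n3:2  n4:6  n5:6  n6:2  n7:0.
Shift C→6.
Schedule D@1, A@4, B@4, C@6, E@1: n1:5  n2:2  n3:2  n4:5  n5:5  n6:3  n7:1 — peak 5.

5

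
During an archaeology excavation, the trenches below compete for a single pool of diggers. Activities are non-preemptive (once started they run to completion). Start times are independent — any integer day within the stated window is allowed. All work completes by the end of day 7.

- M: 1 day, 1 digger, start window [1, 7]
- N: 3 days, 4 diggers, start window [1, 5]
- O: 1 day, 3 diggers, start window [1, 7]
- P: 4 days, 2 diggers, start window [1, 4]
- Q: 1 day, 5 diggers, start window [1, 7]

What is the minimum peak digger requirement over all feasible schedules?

6

Early-start (M@1, N@1, O@1, P@1, Q@1) gives peak 15: d1:15  d2:6  d3:6  d4:2  d5:0  d6:0  d7:0.
Shift O→4, P→2, Q→6.
Schedule M@1, N@1, O@4, P@2, Q@6: d1:5  d2:6  d3:6  d4:5  d5:2  d6:5  d7:0 — peak 6.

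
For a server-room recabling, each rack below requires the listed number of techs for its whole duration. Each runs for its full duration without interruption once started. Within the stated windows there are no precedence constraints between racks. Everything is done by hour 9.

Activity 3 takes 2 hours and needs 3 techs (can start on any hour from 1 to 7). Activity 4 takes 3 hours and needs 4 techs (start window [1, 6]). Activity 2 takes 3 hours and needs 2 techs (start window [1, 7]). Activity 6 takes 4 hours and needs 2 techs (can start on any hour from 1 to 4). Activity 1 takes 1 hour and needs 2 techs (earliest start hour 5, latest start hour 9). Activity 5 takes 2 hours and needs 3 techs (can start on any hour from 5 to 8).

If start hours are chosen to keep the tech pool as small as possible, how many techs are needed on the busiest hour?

5

Early-start (Activity 3@1, Activity 4@1, Activity 2@1, Activity 6@1, Activity 1@5, Activity 5@5) gives peak 11: h1:11  h2:11  h3:8  h4:2  h5:5  h6:3  h7:0  h8:0  h9:0.
Shift Activity 3→4, Activity 2→6, Activity 6→4, Activity 1→9, Activity 5→8.
Schedule Activity 3@4, Activity 4@1, Activity 2@6, Activity 6@4, Activity 1@9, Activity 5@8: h1:4  h2:4  h3:4  h4:5  h5:5  h6:4  h7:4  h8:5  h9:5 — peak 5.
Total tech-hours = 40 over 9 hours ⇒ peak ≥ ⌈40/9⌉ = 5, so 5 is optimal.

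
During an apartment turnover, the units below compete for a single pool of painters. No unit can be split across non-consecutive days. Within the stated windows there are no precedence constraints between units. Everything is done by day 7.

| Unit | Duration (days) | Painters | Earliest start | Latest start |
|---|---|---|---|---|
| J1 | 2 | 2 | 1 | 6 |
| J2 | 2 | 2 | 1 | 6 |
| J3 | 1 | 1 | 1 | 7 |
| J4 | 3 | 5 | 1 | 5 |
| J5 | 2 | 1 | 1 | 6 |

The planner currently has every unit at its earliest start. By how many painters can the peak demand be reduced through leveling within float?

Early-start peak: d1:11  d2:10  d3:5  d4:0  d5:0  d6:0  d7:0 ⇒ 11.
Leveled (J1@1, J2@1, J3@1, J4@3, J5@6): d1:5  d2:4  d3:5  d4:5  d5:5  d6:1  d7:1 ⇒ 5.
Reduction 11 − 5 = 6.

6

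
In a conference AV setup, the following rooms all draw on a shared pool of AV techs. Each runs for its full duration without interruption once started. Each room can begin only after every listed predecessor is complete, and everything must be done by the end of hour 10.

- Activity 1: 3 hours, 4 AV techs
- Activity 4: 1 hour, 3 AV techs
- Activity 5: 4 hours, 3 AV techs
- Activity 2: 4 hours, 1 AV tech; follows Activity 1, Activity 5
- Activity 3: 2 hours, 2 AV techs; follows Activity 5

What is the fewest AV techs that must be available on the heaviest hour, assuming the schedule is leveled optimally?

Early-start (Activity 1@1, Activity 4@1, Activity 5@1, Activity 2@5, Activity 3@5) gives peak 10: h1:10  h2:7  h3:7  h4:3  h5:3  h6:3  h7:1  h8:1  h9:0  h10:0.
Shift Activity 5→2, Activity 2→6, Activity 3→6.
Schedule Activity 1@1, Activity 4@1, Activity 5@2, Activity 2@6, Activity 3@6: h1:7  h2:7  h3:7  h4:3  h5:3  h6:3  h7:3  h8:1  h9:1  h10:0 — peak 7.

7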